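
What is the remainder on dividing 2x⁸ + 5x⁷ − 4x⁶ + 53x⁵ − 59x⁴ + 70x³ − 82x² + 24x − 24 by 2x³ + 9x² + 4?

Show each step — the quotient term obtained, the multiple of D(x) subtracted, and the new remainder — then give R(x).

Step 1: lead(2x⁸ + 5x⁷ − 4x⁶ + 53x⁵ − 59x⁴ + 70x³ − 82x² + 24x − 24) ÷ lead(D) = 2x⁸ ÷ 2x³ = x⁵. Subtract (x⁵)·D = 2x⁸ + 9x⁷ + 4x⁵. Remainder: −4x⁷ − 4x⁶ + 49x⁵ − 59x⁴ + 70x³ − 82x² + 24x − 24.
Step 2: lead(−4x⁷ − 4x⁶ + 49x⁵ − 59x⁴ + 70x³ − 82x² + 24x − 24) ÷ lead(D) = −4x⁷ ÷ 2x³ = −2x⁴. Subtract (−2x⁴)·D = −4x⁷ − 18x⁶ − 8x⁴. Remainder: 14x⁶ + 49x⁵ − 51x⁴ + 70x³ − 82x² + 24x − 24.
Step 3: lead(14x⁶ + 49x⁵ − 51x⁴ + 70x³ − 82x² + 24x − 24) ÷ lead(D) = 14x⁶ ÷ 2x³ = 7x³. Subtract (7x³)·D = 14x⁶ + 63x⁵ + 28x³. Remainder: −14x⁵ − 51x⁴ + 42x³ − 82x² + 24x − 24.
Step 4: lead(−14x⁵ − 51x⁴ + 42x³ − 82x² + 24x − 24) ÷ lead(D) = −14x⁵ ÷ 2x³ = −7x². Subtract (−7x²)·D = −14x⁵ − 63x⁴ − 28x². Remainder: 12x⁴ + 42x³ − 54x² + 24x − 24.
Step 5: lead(12x⁴ + 42x³ − 54x² + 24x − 24) ÷ lead(D) = 12x⁴ ÷ 2x³ = 6x. Subtract (6x)·D = 12x⁴ + 54x³ + 24x. Remainder: −12x³ − 54x² − 24.
Step 6: lead(−12x³ − 54x² − 24) ÷ lead(D) = −12x³ ÷ 2x³ = −6. Subtract (−6)·D = −12x³ − 54x² − 24. Remainder: 0.

R(x) = 0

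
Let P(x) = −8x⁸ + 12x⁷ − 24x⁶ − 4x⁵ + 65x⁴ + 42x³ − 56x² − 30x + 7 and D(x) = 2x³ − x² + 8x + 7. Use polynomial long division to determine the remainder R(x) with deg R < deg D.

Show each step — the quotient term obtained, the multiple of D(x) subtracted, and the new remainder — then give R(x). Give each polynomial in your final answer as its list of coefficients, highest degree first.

R = [4, 0]

Step 1: lead(−8x⁸ + 12x⁷ − 24x⁶ − 4x⁵ + 65x⁴ + 42x³ − 56x² − 30x + 7) ÷ lead(D) = −8x⁸ ÷ 2x³ = −4x⁵. Subtract (−4x⁵)·D = −8x⁸ + 4x⁷ − 32x⁶ − 28x⁵. Remainder: 8x⁷ + 8x⁶ + 24x⁵ + 65x⁴ + 42x³ − 56x² − 30x + 7.
Step 2: lead(8x⁷ + 8x⁶ + 24x⁵ + 65x⁴ + 42x³ − 56x² − 30x + 7) ÷ lead(D) = 8x⁷ ÷ 2x³ = 4x⁴. Subtract (4x⁴)·D = 8x⁷ − 4x⁶ + 32x⁵ + 28x⁴. Remainder: 12x⁶ − 8x⁵ + 37x⁴ + 42x³ − 56x² − 30x + 7.
Step 3: lead(12x⁶ − 8x⁵ + 37x⁴ + 42x³ − 56x² − 30x + 7) ÷ lead(D) = 12x⁶ ÷ 2x³ = 6x³. Subtract (6x³)·D = 12x⁶ − 6x⁵ + 48x⁴ + 42x³. Remainder: −2x⁵ − 11x⁴ − 56x² − 30x + 7.
Step 4: lead(−2x⁵ − 11x⁴ − 56x² − 30x + 7) ÷ lead(D) = −2x⁵ ÷ 2x³ = −x². Subtract (−x²)·D = −2x⁵ + x⁴ − 8x³ − 7x². Remainder: −12x⁴ + 8x³ − 49x² − 30x + 7.
Step 5: lead(−12x⁴ + 8x³ − 49x² − 30x + 7) ÷ lead(D) = −12x⁴ ÷ 2x³ = −6x. Subtract (−6x)·D = −12x⁴ + 6x³ − 48x² − 42x. Remainder: 2x³ − x² + 12x + 7.
Step 6: lead(2x³ − x² + 12x + 7) ÷ lead(D) = 2x³ ÷ 2x³ = 1. Subtract (1)·D = 2x³ − x² + 8x + 7. Remainder: 4x.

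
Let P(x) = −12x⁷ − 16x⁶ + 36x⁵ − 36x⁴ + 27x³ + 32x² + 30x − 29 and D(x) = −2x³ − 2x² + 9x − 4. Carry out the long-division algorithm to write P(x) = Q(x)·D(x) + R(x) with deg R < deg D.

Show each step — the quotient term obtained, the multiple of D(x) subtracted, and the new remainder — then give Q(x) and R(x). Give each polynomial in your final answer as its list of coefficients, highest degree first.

Step 1: lead(−12x⁷ − 16x⁶ + 36x⁵ − 36x⁴ + 27x³ + 32x² + 30x − 29) ÷ lead(D) = −12x⁷ ÷ −2x³ = 6x⁴. Subtract (6x⁴)·D = −12x⁷ − 12x⁶ + 54x⁵ − 24x⁴. Remainder: −4x⁶ − 18x⁵ − 12x⁴ + 27x³ + 32x² + 30x − 29.
Step 2: lead(−4x⁶ − 18x⁵ − 12x⁴ + 27x³ + 32x² + 30x − 29) ÷ lead(D) = −4x⁶ ÷ −2x³ = 2x³. Subtract (2x³)·D = −4x⁶ − 4x⁵ + 18x⁴ − 8x³. Remainder: −14x⁵ − 30x⁴ + 35x³ + 32x² + 30x − 29.
Step 3: lead(−14x⁵ − 30x⁴ + 35x³ + 32x² + 30x − 29) ÷ lead(D) = −14x⁵ ÷ −2x³ = 7x². Subtract (7x²)·D = −14x⁵ − 14x⁴ + 63x³ − 28x². Remainder: −16x⁴ − 28x³ + 60x² + 30x − 29.
Step 4: lead(−16x⁴ − 28x³ + 60x² + 30x − 29) ÷ lead(D) = −16x⁴ ÷ −2x³ = 8x. Subtract (8x)·D = −16x⁴ − 16x³ + 72x² − 32x. Remainder: −12x³ − 12x² + 62x − 29.
Step 5: lead(−12x³ − 12x² + 62x − 29) ÷ lead(D) = −12x³ ÷ −2x³ = 6. Subtract (6)·D = −12x³ − 12x² + 54x − 24. Remainder: 8x − 5.

Q = [6, 2, 7, 8, 6]; R = [8, -5]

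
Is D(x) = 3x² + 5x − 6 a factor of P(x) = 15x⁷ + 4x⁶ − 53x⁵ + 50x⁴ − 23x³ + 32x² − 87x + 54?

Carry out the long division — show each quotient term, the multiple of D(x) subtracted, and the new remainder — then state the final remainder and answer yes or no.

Step 1: lead(15x⁷ + 4x⁶ − 53x⁵ + 50x⁴ − 23x³ + 32x² − 87x + 54) ÷ lead(D) = 15x⁷ ÷ 3x² = 5x⁵. Subtract (5x⁵)·D = 15x⁷ + 25x⁶ − 30x⁵. Remainder: −21x⁶ − 23x⁵ + 50x⁴ − 23x³ + 32x² − 87x + 54.
Step 2: lead(−21x⁶ − 23x⁵ + 50x⁴ − 23x³ + 32x² − 87x + 54) ÷ lead(D) = −21x⁶ ÷ 3x² = −7x⁴. Subtract (−7x⁴)·D = −21x⁶ − 35x⁵ + 42x⁴. Remainder: 12x⁵ + 8x⁴ − 23x³ + 32x² − 87x + 54.
Step 3: lead(12x⁵ + 8x⁴ − 23x³ + 32x² − 87x + 54) ÷ lead(D) = 12x⁵ ÷ 3x² = 4x³. Subtract (4x³)·D = 12x⁵ + 20x⁴ − 24x³. Remainder: −12x⁴ + x³ + 32x² − 87x + 54.
Step 4: lead(−12x⁴ + x³ + 32x² − 87x + 54) ÷ lead(D) = −12x⁴ ÷ 3x² = −4x². Subtract (−4x²)·D = −12x⁴ − 20x³ + 24x². Remainder: 21x³ + 8x² − 87x + 54.
Step 5: lead(21x³ + 8x² − 87x + 54) ÷ lead(D) = 21x³ ÷ 3x² = 7x. Subtract (7x)·D = 21x³ + 35x² − 42x. Remainder: −27x² − 45x + 54.
Step 6: lead(−27x² − 45x + 54) ÷ lead(D) = −27x² ÷ 3x² = −9. Subtract (−9)·D = −27x² − 45x + 54. Remainder: 0.

R(x) = 0, so D(x) is a factor of P(x). yes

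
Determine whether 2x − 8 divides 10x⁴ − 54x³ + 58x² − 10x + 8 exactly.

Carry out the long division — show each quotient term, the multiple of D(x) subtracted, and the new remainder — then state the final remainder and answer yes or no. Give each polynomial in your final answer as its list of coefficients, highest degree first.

R = [0], so D(x) is a factor of P(x). yes

Step 1: lead(10x⁴ − 54x³ + 58x² − 10x + 8) ÷ lead(D) = 10x⁴ ÷ 2x = 5x³. Subtract (5x³)·D = 10x⁴ − 40x³. Remainder: −14x³ + 58x² − 10x + 8.
Step 2: lead(−14x³ + 58x² − 10x + 8) ÷ lead(D) = −14x³ ÷ 2x = −7x². Subtract (−7x²)·D = −14x³ + 56x². Remainder: 2x² − 10x + 8.
Step 3: lead(2x² − 10x + 8) ÷ lead(D) = 2x² ÷ 2x = x. Subtract (x)·D = 2x² − 8x. Remainder: −2x + 8.
Step 4: lead(−2x + 8) ÷ lead(D) = −2x ÷ 2x = −1. Subtract (−1)·D = −2x + 8. Remainder: 0.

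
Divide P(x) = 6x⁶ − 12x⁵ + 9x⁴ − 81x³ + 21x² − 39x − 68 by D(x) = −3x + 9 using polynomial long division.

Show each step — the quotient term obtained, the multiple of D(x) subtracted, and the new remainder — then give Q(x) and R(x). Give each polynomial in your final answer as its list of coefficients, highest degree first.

Step 1: lead(6x⁶ − 12x⁵ + 9x⁴ − 81x³ + 21x² − 39x − 68) ÷ lead(D) = 6x⁶ ÷ −3x = −2x⁵. Subtract (−2x⁵)·D = 6x⁶ − 18x⁵. Remainder: 6x⁵ + 9x⁴ − 81x³ + 21x² − 39x − 68.
Step 2: lead(6x⁵ + 9x⁴ − 81x³ + 21x² − 39x − 68) ÷ lead(D) = 6x⁵ ÷ −3x = −2x⁴. Subtract (−2x⁴)·D = 6x⁵ − 18x⁴. Remainder: 27x⁴ − 81x³ + 21x² − 39x − 68.
Step 3: lead(27x⁴ − 81x³ + 21x² − 39x − 68) ÷ lead(D) = 27x⁴ ÷ −3x = −9x³. Subtract (−9x³)·D = 27x⁴ − 81x³. Remainder: 21x² − 39x − 68.
Step 4: lead(21x² − 39x − 68) ÷ lead(D) = 21x² ÷ −3x = −7x. Subtract (−7x)·D = 21x² − 63x. Remainder: 24x − 68.
Step 5: lead(24x − 68) ÷ lead(D) = 24x ÷ −3x = −8. Subtract (−8)·D = 24x − 72. Remainder: 4.

Q = [-2, -2, -9, 0, -7, -8]; R = [4]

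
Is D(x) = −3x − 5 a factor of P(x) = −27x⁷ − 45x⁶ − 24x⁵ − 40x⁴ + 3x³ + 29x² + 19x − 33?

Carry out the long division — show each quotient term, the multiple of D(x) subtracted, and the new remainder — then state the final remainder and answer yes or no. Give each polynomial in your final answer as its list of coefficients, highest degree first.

R = [2], so D(x) is not a factor of P(x). no

Step 1: lead(−27x⁷ − 45x⁶ − 24x⁵ − 40x⁴ + 3x³ + 29x² + 19x − 33) ÷ lead(D) = −27x⁷ ÷ −3x = 9x⁶. Subtract (9x⁶)·D = −27x⁷ − 45x⁶. Remainder: −24x⁵ − 40x⁴ + 3x³ + 29x² + 19x − 33.
Step 2: lead(−24x⁵ − 40x⁴ + 3x³ + 29x² + 19x − 33) ÷ lead(D) = −24x⁵ ÷ −3x = 8x⁴. Subtract (8x⁴)·D = −24x⁵ − 40x⁴. Remainder: 3x³ + 29x² + 19x − 33.
Step 3: lead(3x³ + 29x² + 19x − 33) ÷ lead(D) = 3x³ ÷ −3x = −x². Subtract (−x²)·D = 3x³ + 5x². Remainder: 24x² + 19x − 33.
Step 4: lead(24x² + 19x − 33) ÷ lead(D) = 24x² ÷ −3x = −8x. Subtract (−8x)·D = 24x² + 40x. Remainder: −21x − 33.
Step 5: lead(−21x − 33) ÷ lead(D) = −21x ÷ −3x = 7. Subtract (7)·D = −21x − 35. Remainder: 2.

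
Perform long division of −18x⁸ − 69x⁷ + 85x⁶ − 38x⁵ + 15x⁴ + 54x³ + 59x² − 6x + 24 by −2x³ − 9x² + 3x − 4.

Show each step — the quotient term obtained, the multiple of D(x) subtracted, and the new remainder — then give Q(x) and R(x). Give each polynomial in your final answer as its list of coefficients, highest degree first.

Q = [9, -6, -2, 1, -3, -8]; R = [6, -8]

Step 1: lead(−18x⁸ − 69x⁷ + 85x⁶ − 38x⁵ + 15x⁴ + 54x³ + 59x² − 6x + 24) ÷ lead(D) = −18x⁸ ÷ −2x³ = 9x⁵. Subtract (9x⁵)·D = −18x⁸ − 81x⁷ + 27x⁶ − 36x⁵. Remainder: 12x⁷ + 58x⁶ − 2x⁵ + 15x⁴ + 54x³ + 59x² − 6x + 24.
Step 2: lead(12x⁷ + 58x⁶ − 2x⁵ + 15x⁴ + 54x³ + 59x² − 6x + 24) ÷ lead(D) = 12x⁷ ÷ −2x³ = −6x⁴. Subtract (−6x⁴)·D = 12x⁷ + 54x⁶ − 18x⁵ + 24x⁴. Remainder: 4x⁶ + 16x⁵ − 9x⁴ + 54x³ + 59x² − 6x + 24.
Step 3: lead(4x⁶ + 16x⁵ − 9x⁴ + 54x³ + 59x² − 6x + 24) ÷ lead(D) = 4x⁶ ÷ −2x³ = −2x³. Subtract (−2x³)·D = 4x⁶ + 18x⁵ − 6x⁴ + 8x³. Remainder: −2x⁵ − 3x⁴ + 46x³ + 59x² − 6x + 24.
Step 4: lead(−2x⁵ − 3x⁴ + 46x³ + 59x² − 6x + 24) ÷ lead(D) = −2x⁵ ÷ −2x³ = x². Subtract (x²)·D = −2x⁵ − 9x⁴ + 3x³ − 4x². Remainder: 6x⁴ + 43x³ + 63x² − 6x + 24.
Step 5: lead(6x⁴ + 43x³ + 63x² − 6x + 24) ÷ lead(D) = 6x⁴ ÷ −2x³ = −3x. Subtract (−3x)·D = 6x⁴ + 27x³ − 9x² + 12x. Remainder: 16x³ + 72x² − 18x + 24.
Step 6: lead(16x³ + 72x² − 18x + 24) ÷ lead(D) = 16x³ ÷ −2x³ = −8. Subtract (−8)·D = 16x³ + 72x² − 24x + 32. Remainder: 6x − 8.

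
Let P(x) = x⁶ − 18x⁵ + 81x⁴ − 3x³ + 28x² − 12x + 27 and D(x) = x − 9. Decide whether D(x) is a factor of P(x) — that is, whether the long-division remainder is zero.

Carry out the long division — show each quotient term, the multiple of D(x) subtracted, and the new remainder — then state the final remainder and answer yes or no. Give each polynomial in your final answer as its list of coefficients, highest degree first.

R = [0], so D(x) is a factor of P(x). yes

Step 1: lead(x⁶ − 18x⁵ + 81x⁴ − 3x³ + 28x² − 12x + 27) ÷ lead(D) = x⁶ ÷ x = x⁵. Subtract (x⁵)·D = x⁶ − 9x⁵. Remainder: −9x⁵ + 81x⁴ − 3x³ + 28x² − 12x + 27.
Step 2: lead(−9x⁵ + 81x⁴ − 3x³ + 28x² − 12x + 27) ÷ lead(D) = −9x⁵ ÷ x = −9x⁴. Subtract (−9x⁴)·D = −9x⁵ + 81x⁴. Remainder: −3x³ + 28x² − 12x + 27.
Step 3: lead(−3x³ + 28x² − 12x + 27) ÷ lead(D) = −3x³ ÷ x = −3x². Subtract (−3x²)·D = −3x³ + 27x². Remainder: x² − 12x + 27.
Step 4: lead(x² − 12x + 27) ÷ lead(D) = x² ÷ x = x. Subtract (x)·D = x² − 9x. Remainder: −3x + 27.
Step 5: lead(−3x + 27) ÷ lead(D) = −3x ÷ x = −3. Subtract (−3)·D = −3x + 27. Remainder: 0.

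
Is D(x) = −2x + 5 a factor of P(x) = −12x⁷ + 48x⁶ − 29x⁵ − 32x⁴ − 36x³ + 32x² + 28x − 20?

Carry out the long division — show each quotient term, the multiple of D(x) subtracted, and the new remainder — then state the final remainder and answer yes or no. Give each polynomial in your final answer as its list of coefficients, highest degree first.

R = [0], so D(x) is a factor of P(x). yes

Step 1: lead(−12x⁷ + 48x⁶ − 29x⁵ − 32x⁴ − 36x³ + 32x² + 28x − 20) ÷ lead(D) = −12x⁷ ÷ −2x = 6x⁶. Subtract (6x⁶)·D = −12x⁷ + 30x⁶. Remainder: 18x⁶ − 29x⁵ − 32x⁴ − 36x³ + 32x² + 28x − 20.
Step 2: lead(18x⁶ − 29x⁵ − 32x⁴ − 36x³ + 32x² + 28x − 20) ÷ lead(D) = 18x⁶ ÷ −2x = −9x⁵. Subtract (−9x⁵)·D = 18x⁶ − 45x⁵. Remainder: 16x⁵ − 32x⁴ − 36x³ + 32x² + 28x − 20.
Step 3: lead(16x⁵ − 32x⁴ − 36x³ + 32x² + 28x − 20) ÷ lead(D) = 16x⁵ ÷ −2x = −8x⁴. Subtract (−8x⁴)·D = 16x⁵ − 40x⁴. Remainder: 8x⁴ − 36x³ + 32x² + 28x − 20.
Step 4: lead(8x⁴ − 36x³ + 32x² + 28x − 20) ÷ lead(D) = 8x⁴ ÷ −2x = −4x³. Subtract (−4x³)·D = 8x⁴ − 20x³. Remainder: −16x³ + 32x² + 28x − 20.
Step 5: lead(−16x³ + 32x² + 28x − 20) ÷ lead(D) = −16x³ ÷ −2x = 8x². Subtract (8x²)·D = −16x³ + 40x². Remainder: −8x² + 28x − 20.
Step 6: lead(−8x² + 28x − 20) ÷ lead(D) = −8x² ÷ −2x = 4x. Subtract (4x)·D = −8x² + 20x. Remainder: 8x − 20.
Step 7: lead(8x − 20) ÷ lead(D) = 8x ÷ −2x = −4. Subtract (−4)·D = 8x − 20. Remainder: 0.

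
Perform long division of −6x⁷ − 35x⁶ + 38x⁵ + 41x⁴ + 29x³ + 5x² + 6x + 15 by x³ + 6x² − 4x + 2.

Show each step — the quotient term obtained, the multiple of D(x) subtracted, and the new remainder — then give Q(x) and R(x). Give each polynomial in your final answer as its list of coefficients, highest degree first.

Q = [-6, 1, 8, 9, 5]; R = [-5, 8, 5]

Step 1: lead(−6x⁷ − 35x⁶ + 38x⁵ + 41x⁴ + 29x³ + 5x² + 6x + 15) ÷ lead(D) = −6x⁷ ÷ x³ = −6x⁴. Subtract (−6x⁴)·D = −6x⁷ − 36x⁶ + 24x⁵ − 12x⁴. Remainder: x⁶ + 14x⁵ + 53x⁴ + 29x³ + 5x² + 6x + 15.
Step 2: lead(x⁶ + 14x⁵ + 53x⁴ + 29x³ + 5x² + 6x + 15) ÷ lead(D) = x⁶ ÷ x³ = x³. Subtract (x³)·D = x⁶ + 6x⁵ − 4x⁴ + 2x³. Remainder: 8x⁵ + 57x⁴ + 27x³ + 5x² + 6x + 15.
Step 3: lead(8x⁵ + 57x⁴ + 27x³ + 5x² + 6x + 15) ÷ lead(D) = 8x⁵ ÷ x³ = 8x². Subtract (8x²)·D = 8x⁵ + 48x⁴ − 32x³ + 16x². Remainder: 9x⁴ + 59x³ − 11x² + 6x + 15.
Step 4: lead(9x⁴ + 59x³ − 11x² + 6x + 15) ÷ lead(D) = 9x⁴ ÷ x³ = 9x. Subtract (9x)·D = 9x⁴ + 54x³ − 36x² + 18x. Remainder: 5x³ + 25x² − 12x + 15.
Step 5: lead(5x³ + 25x² − 12x + 15) ÷ lead(D) = 5x³ ÷ x³ = 5. Subtract (5)·D = 5x³ + 30x² − 20x + 10. Remainder: −5x² + 8x + 5.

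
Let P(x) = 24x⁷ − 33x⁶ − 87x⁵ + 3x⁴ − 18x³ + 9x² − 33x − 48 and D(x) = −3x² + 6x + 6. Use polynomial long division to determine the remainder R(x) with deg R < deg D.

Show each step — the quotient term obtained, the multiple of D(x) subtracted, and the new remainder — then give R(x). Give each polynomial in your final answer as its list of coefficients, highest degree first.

Step 1: lead(24x⁷ − 33x⁶ − 87x⁵ + 3x⁴ − 18x³ + 9x² − 33x − 48) ÷ lead(D) = 24x⁷ ÷ −3x² = −8x⁵. Subtract (−8x⁵)·D = 24x⁷ − 48x⁶ − 48x⁵. Remainder: 15x⁶ − 39x⁵ + 3x⁴ − 18x³ + 9x² − 33x − 48.
Step 2: lead(15x⁶ − 39x⁵ + 3x⁴ − 18x³ + 9x² − 33x − 48) ÷ lead(D) = 15x⁶ ÷ −3x² = −5x⁴. Subtract (−5x⁴)·D = 15x⁶ − 30x⁵ − 30x⁴. Remainder: −9x⁵ + 33x⁴ − 18x³ + 9x² − 33x − 48.
Step 3: lead(−9x⁵ + 33x⁴ − 18x³ + 9x² − 33x − 48) ÷ lead(D) = −9x⁵ ÷ −3x² = 3x³. Subtract (3x³)·D = −9x⁵ + 18x⁴ + 18x³. Remainder: 15x⁴ − 36x³ + 9x² − 33x − 48.
Step 4: lead(15x⁴ − 36x³ + 9x² − 33x − 48) ÷ lead(D) = 15x⁴ ÷ −3x² = −5x². Subtract (−5x²)·D = 15x⁴ − 30x³ − 30x². Remainder: −6x³ + 39x² − 33x − 48.
Step 5: lead(−6x³ + 39x² − 33x − 48) ÷ lead(D) = −6x³ ÷ −3x² = 2x. Subtract (2x)·D = −6x³ + 12x² + 12x. Remainder: 27x² − 45x − 48.
Step 6: lead(27x² − 45x − 48) ÷ lead(D) = 27x² ÷ −3x² = −9. Subtract (−9)·D = 27x² − 54x − 54. Remainder: 9x + 6.

R = [9, 6]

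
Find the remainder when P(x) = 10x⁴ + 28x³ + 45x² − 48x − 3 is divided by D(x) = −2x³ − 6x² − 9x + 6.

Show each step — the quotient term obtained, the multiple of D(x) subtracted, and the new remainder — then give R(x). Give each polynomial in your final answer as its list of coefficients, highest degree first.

R = [6, -9, -9]

Step 1: lead(10x⁴ + 28x³ + 45x² − 48x − 3) ÷ lead(D) = 10x⁴ ÷ −2x³ = −5x. Subtract (−5x)·D = 10x⁴ + 30x³ + 45x² − 30x. Remainder: −2x³ − 18x − 3.
Step 2: lead(−2x³ − 18x − 3) ÷ lead(D) = −2x³ ÷ −2x³ = 1. Subtract (1)·D = −2x³ − 6x² − 9x + 6. Remainder: 6x² − 9x − 9.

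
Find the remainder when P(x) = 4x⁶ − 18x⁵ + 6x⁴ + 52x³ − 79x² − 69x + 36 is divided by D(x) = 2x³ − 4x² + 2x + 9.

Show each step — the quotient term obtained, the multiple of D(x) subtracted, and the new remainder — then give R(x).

Step 1: lead(4x⁶ − 18x⁵ + 6x⁴ + 52x³ − 79x² − 69x + 36) ÷ lead(D) = 4x⁶ ÷ 2x³ = 2x³. Subtract (2x³)·D = 4x⁶ − 8x⁵ + 4x⁴ + 18x³. Remainder: −10x⁵ + 2x⁴ + 34x³ − 79x² − 69x + 36.
Step 2: lead(−10x⁵ + 2x⁴ + 34x³ − 79x² − 69x + 36) ÷ lead(D) = −10x⁵ ÷ 2x³ = −5x². Subtract (−5x²)·D = −10x⁵ + 20x⁴ − 10x³ − 45x². Remainder: −18x⁴ + 44x³ − 34x² − 69x + 36.
Step 3: lead(−18x⁴ + 44x³ − 34x² − 69x + 36) ÷ lead(D) = −18x⁴ ÷ 2x³ = −9x. Subtract (−9x)·D = −18x⁴ + 36x³ − 18x² − 81x. Remainder: 8x³ − 16x² + 12x + 36.
Step 4: lead(8x³ − 16x² + 12x + 36) ÷ lead(D) = 8x³ ÷ 2x³ = 4. Subtract (4)·D = 8x³ − 16x² + 8x + 36. Remainder: 4x.

R(x) = 4x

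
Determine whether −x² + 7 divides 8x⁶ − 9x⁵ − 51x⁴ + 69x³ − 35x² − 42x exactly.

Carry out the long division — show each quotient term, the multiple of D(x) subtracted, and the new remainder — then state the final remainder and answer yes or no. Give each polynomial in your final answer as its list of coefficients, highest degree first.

Step 1: lead(8x⁶ − 9x⁵ − 51x⁴ + 69x³ − 35x² − 42x) ÷ lead(D) = 8x⁶ ÷ −x² = −8x⁴. Subtract (−8x⁴)·D = 8x⁶ − 56x⁴. Remainder: −9x⁵ + 5x⁴ + 69x³ − 35x² − 42x.
Step 2: lead(−9x⁵ + 5x⁴ + 69x³ − 35x² − 42x) ÷ lead(D) = −9x⁵ ÷ −x² = 9x³. Subtract (9x³)·D = −9x⁵ + 63x³. Remainder: 5x⁴ + 6x³ − 35x² − 42x.
Step 3: lead(5x⁴ + 6x³ − 35x² − 42x) ÷ lead(D) = 5x⁴ ÷ −x² = −5x². Subtract (−5x²)·D = 5x⁴ − 35x². Remainder: 6x³ − 42x.
Step 4: lead(6x³ − 42x) ÷ lead(D) = 6x³ ÷ −x² = −6x. Subtract (−6x)·D = 6x³ − 42x. Remainder: 0.

R = [0], so D(x) is a factor of P(x). yes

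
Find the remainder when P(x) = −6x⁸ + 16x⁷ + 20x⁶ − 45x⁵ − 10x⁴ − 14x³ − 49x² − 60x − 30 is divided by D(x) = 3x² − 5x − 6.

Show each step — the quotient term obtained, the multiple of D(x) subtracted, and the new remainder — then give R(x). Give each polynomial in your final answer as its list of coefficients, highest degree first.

R = [6]

Step 1: lead(−6x⁸ + 16x⁷ + 20x⁶ − 45x⁵ − 10x⁴ − 14x³ − 49x² − 60x − 30) ÷ lead(D) = −6x⁸ ÷ 3x² = −2x⁶. Subtract (−2x⁶)·D = −6x⁸ + 10x⁷ + 12x⁶. Remainder: 6x⁷ + 8x⁶ − 45x⁵ − 10x⁴ − 14x³ − 49x² − 60x − 30.
Step 2: lead(6x⁷ + 8x⁶ − 45x⁵ − 10x⁴ − 14x³ − 49x² − 60x − 30) ÷ lead(D) = 6x⁷ ÷ 3x² = 2x⁵. Subtract (2x⁵)·D = 6x⁷ − 10x⁶ − 12x⁵. Remainder: 18x⁶ − 33x⁵ − 10x⁴ − 14x³ − 49x² − 60x − 30.
Step 3: lead(18x⁶ − 33x⁵ − 10x⁴ − 14x³ − 49x² − 60x − 30) ÷ lead(D) = 18x⁶ ÷ 3x² = 6x⁴. Subtract (6x⁴)·D = 18x⁶ − 30x⁵ − 36x⁴. Remainder: −3x⁵ + 26x⁴ − 14x³ − 49x² − 60x − 30.
Step 4: lead(−3x⁵ + 26x⁴ − 14x³ − 49x² − 60x − 30) ÷ lead(D) = −3x⁵ ÷ 3x² = −x³. Subtract (−x³)·D = −3x⁵ + 5x⁴ + 6x³. Remainder: 21x⁴ − 20x³ − 49x² − 60x − 30.
Step 5: lead(21x⁴ − 20x³ − 49x² − 60x − 30) ÷ lead(D) = 21x⁴ ÷ 3x² = 7x². Subtract (7x²)·D = 21x⁴ − 35x³ − 42x². Remainder: 15x³ − 7x² − 60x − 30.
Step 6: lead(15x³ − 7x² − 60x − 30) ÷ lead(D) = 15x³ ÷ 3x² = 5x. Subtract (5x)·D = 15x³ − 25x² − 30x. Remainder: 18x² − 30x − 30.
Step 7: lead(18x² − 30x − 30) ÷ lead(D) = 18x² ÷ 3x² = 6. Subtract (6)·D = 18x² − 30x − 36. Remainder: 6.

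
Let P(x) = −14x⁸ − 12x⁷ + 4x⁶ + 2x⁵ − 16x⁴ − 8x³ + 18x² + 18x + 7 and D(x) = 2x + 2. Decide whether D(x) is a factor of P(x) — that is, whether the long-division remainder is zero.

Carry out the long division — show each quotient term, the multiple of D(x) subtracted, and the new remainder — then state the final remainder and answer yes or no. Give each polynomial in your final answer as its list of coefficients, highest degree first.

R = [-1], so D(x) is not a factor of P(x). no

Step 1: lead(−14x⁸ − 12x⁷ + 4x⁶ + 2x⁵ − 16x⁴ − 8x³ + 18x² + 18x + 7) ÷ lead(D) = −14x⁸ ÷ 2x = −7x⁷. Subtract (−7x⁷)·D = −14x⁸ − 14x⁷. Remainder: 2x⁷ + 4x⁶ + 2x⁵ − 16x⁴ − 8x³ + 18x² + 18x + 7.
Step 2: lead(2x⁷ + 4x⁶ + 2x⁵ − 16x⁴ − 8x³ + 18x² + 18x + 7) ÷ lead(D) = 2x⁷ ÷ 2x = x⁶. Subtract (x⁶)·D = 2x⁷ + 2x⁶. Remainder: 2x⁶ + 2x⁵ − 16x⁴ − 8x³ + 18x² + 18x + 7.
Step 3: lead(2x⁶ + 2x⁵ − 16x⁴ − 8x³ + 18x² + 18x + 7) ÷ lead(D) = 2x⁶ ÷ 2x = x⁵. Subtract (x⁵)·D = 2x⁶ + 2x⁵. Remainder: −16x⁴ − 8x³ + 18x² + 18x + 7.
Step 4: lead(−16x⁴ − 8x³ + 18x² + 18x + 7) ÷ lead(D) = −16x⁴ ÷ 2x = −8x³. Subtract (−8x³)·D = −16x⁴ − 16x³. Remainder: 8x³ + 18x² + 18x + 7.
Step 5: lead(8x³ + 18x² + 18x + 7) ÷ lead(D) = 8x³ ÷ 2x = 4x². Subtract (4x²)·D = 8x³ + 8x². Remainder: 10x² + 18x + 7.
Step 6: lead(10x² + 18x + 7) ÷ lead(D) = 10x² ÷ 2x = 5x. Subtract (5x)·D = 10x² + 10x. Remainder: 8x + 7.
Step 7: lead(8x + 7) ÷ lead(D) = 8x ÷ 2x = 4. Subtract (4)·D = 8x + 8. Remainder: −1.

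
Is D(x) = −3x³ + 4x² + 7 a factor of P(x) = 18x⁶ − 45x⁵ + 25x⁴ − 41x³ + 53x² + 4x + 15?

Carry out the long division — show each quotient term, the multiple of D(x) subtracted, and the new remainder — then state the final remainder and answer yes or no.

Step 1: lead(18x⁶ − 45x⁵ + 25x⁴ − 41x³ + 53x² + 4x + 15) ÷ lead(D) = 18x⁶ ÷ −3x³ = −6x³. Subtract (−6x³)·D = 18x⁶ − 24x⁵ − 42x³. Remainder: −21x⁵ + 25x⁴ + x³ + 53x² + 4x + 15.
Step 2: lead(−21x⁵ + 25x⁴ + x³ + 53x² + 4x + 15) ÷ lead(D) = −21x⁵ ÷ −3x³ = 7x². Subtract (7x²)·D = −21x⁵ + 28x⁴ + 49x². Remainder: −3x⁴ + x³ + 4x² + 4x + 15.
Step 3: lead(−3x⁴ + x³ + 4x² + 4x + 15) ÷ lead(D) = −3x⁴ ÷ −3x³ = x. Subtract (x)·D = −3x⁴ + 4x³ + 7x. Remainder: −3x³ + 4x² − 3x + 15.
Step 4: lead(−3x³ + 4x² − 3x + 15) ÷ lead(D) = −3x³ ÷ −3x³ = 1. Subtract (1)·D = −3x³ + 4x² + 7. Remainder: −3x + 8.

R(x) = −3x + 8, so D(x) is not a factor of P(x). no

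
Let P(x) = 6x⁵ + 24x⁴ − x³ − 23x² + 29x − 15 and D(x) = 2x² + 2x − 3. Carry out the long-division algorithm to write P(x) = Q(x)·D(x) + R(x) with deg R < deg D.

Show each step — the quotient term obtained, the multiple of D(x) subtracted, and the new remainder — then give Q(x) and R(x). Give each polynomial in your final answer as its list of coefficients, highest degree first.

Step 1: lead(6x⁵ + 24x⁴ − x³ − 23x² + 29x − 15) ÷ lead(D) = 6x⁵ ÷ 2x² = 3x³. Subtract (3x³)·D = 6x⁵ + 6x⁴ − 9x³. Remainder: 18x⁴ + 8x³ − 23x² + 29x − 15.
Step 2: lead(18x⁴ + 8x³ − 23x² + 29x − 15) ÷ lead(D) = 18x⁴ ÷ 2x² = 9x². Subtract (9x²)·D = 18x⁴ + 18x³ − 27x². Remainder: −10x³ + 4x² + 29x − 15.
Step 3: lead(−10x³ + 4x² + 29x − 15) ÷ lead(D) = −10x³ ÷ 2x² = −5x. Subtract (−5x)·D = −10x³ − 10x² + 15x. Remainder: 14x² + 14x − 15.
Step 4: lead(14x² + 14x − 15) ÷ lead(D) = 14x² ÷ 2x² = 7. Subtract (7)·D = 14x² + 14x − 21. Remainder: 6.

Q = [3, 9, -5, 7]; R = [6]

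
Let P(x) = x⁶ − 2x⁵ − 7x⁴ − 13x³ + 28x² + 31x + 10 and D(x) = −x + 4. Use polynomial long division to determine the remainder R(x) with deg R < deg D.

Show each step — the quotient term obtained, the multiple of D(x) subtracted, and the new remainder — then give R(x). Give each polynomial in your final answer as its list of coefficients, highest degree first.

R = [6]

Step 1: lead(x⁶ − 2x⁵ − 7x⁴ − 13x³ + 28x² + 31x + 10) ÷ lead(D) = x⁶ ÷ −x = −x⁵. Subtract (−x⁵)·D = x⁶ − 4x⁵. Remainder: 2x⁵ − 7x⁴ − 13x³ + 28x² + 31x + 10.
Step 2: lead(2x⁵ − 7x⁴ − 13x³ + 28x² + 31x + 10) ÷ lead(D) = 2x⁵ ÷ −x = −2x⁴. Subtract (−2x⁴)·D = 2x⁵ − 8x⁴. Remainder: x⁴ − 13x³ + 28x² + 31x + 10.
Step 3: lead(x⁴ − 13x³ + 28x² + 31x + 10) ÷ lead(D) = x⁴ ÷ −x = −x³. Subtract (−x³)·D = x⁴ − 4x³. Remainder: −9x³ + 28x² + 31x + 10.
Step 4: lead(−9x³ + 28x² + 31x + 10) ÷ lead(D) = −9x³ ÷ −x = 9x². Subtract (9x²)·D = −9x³ + 36x². Remainder: −8x² + 31x + 10.
Step 5: lead(−8x² + 31x + 10) ÷ lead(D) = −8x² ÷ −x = 8x. Subtract (8x)·D = −8x² + 32x. Remainder: −x + 10.
Step 6: lead(−x + 10) ÷ lead(D) = −x ÷ −x = 1. Subtract (1)·D = −x + 4. Remainder: 6.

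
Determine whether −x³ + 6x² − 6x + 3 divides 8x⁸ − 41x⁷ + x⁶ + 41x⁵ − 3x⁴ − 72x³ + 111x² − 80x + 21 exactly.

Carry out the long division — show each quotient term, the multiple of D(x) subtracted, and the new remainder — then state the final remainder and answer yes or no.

R(x) = −8x − 6, so D(x) is not a factor of P(x). no

Step 1: lead(8x⁸ − 41x⁷ + x⁶ + 41x⁵ − 3x⁴ − 72x³ + 111x² − 80x + 21) ÷ lead(D) = 8x⁸ ÷ −x³ = −8x⁵. Subtract (−8x⁵)·D = 8x⁸ − 48x⁷ + 48x⁶ − 24x⁵. Remainder: 7x⁷ − 47x⁶ + 65x⁵ − 3x⁴ − 72x³ + 111x² − 80x + 21.
Step 2: lead(7x⁷ − 47x⁶ + 65x⁵ − 3x⁴ − 72x³ + 111x² − 80x + 21) ÷ lead(D) = 7x⁷ ÷ −x³ = −7x⁴. Subtract (−7x⁴)·D = 7x⁷ − 42x⁶ + 42x⁵ − 21x⁴. Remainder: −5x⁶ + 23x⁵ + 18x⁴ − 72x³ + 111x² − 80x + 21.
Step 3: lead(−5x⁶ + 23x⁵ + 18x⁴ − 72x³ + 111x² − 80x + 21) ÷ lead(D) = −5x⁶ ÷ −x³ = 5x³. Subtract (5x³)·D = −5x⁶ + 30x⁵ − 30x⁴ + 15x³. Remainder: −7x⁵ + 48x⁴ − 87x³ + 111x² − 80x + 21.
Step 4: lead(−7x⁵ + 48x⁴ − 87x³ + 111x² − 80x + 21) ÷ lead(D) = −7x⁵ ÷ −x³ = 7x². Subtract (7x²)·D = −7x⁵ + 42x⁴ − 42x³ + 21x². Remainder: 6x⁴ − 45x³ + 90x² − 80x + 21.
Step 5: lead(6x⁴ − 45x³ + 90x² − 80x + 21) ÷ lead(D) = 6x⁴ ÷ −x³ = −6x. Subtract (−6x)·D = 6x⁴ − 36x³ + 36x² − 18x. Remainder: −9x³ + 54x² − 62x + 21.
Step 6: lead(−9x³ + 54x² − 62x + 21) ÷ lead(D) = −9x³ ÷ −x³ = 9. Subtract (9)·D = −9x³ + 54x² − 54x + 27. Remainder: −8x − 6.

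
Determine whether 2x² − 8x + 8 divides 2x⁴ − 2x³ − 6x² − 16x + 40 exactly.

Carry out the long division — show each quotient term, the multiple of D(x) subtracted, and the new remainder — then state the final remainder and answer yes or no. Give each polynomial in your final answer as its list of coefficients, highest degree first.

R = [0], so D(x) is a factor of P(x). yes

Step 1: lead(2x⁴ − 2x³ − 6x² − 16x + 40) ÷ lead(D) = 2x⁴ ÷ 2x² = x². Subtract (x²)·D = 2x⁴ − 8x³ + 8x². Remainder: 6x³ − 14x² − 16x + 40.
Step 2: lead(6x³ − 14x² − 16x + 40) ÷ lead(D) = 6x³ ÷ 2x² = 3x. Subtract (3x)·D = 6x³ − 24x² + 24x. Remainder: 10x² − 40x + 40.
Step 3: lead(10x² − 40x + 40) ÷ lead(D) = 10x² ÷ 2x² = 5. Subtract (5)·D = 10x² − 40x + 40. Remainder: 0.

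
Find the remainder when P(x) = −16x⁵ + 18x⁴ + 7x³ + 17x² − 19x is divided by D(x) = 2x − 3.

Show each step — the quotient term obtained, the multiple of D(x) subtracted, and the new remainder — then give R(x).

R(x) = 3

Step 1: lead(−16x⁵ + 18x⁴ + 7x³ + 17x² − 19x) ÷ lead(D) = −16x⁵ ÷ 2x = −8x⁴. Subtract (−8x⁴)·D = −16x⁵ + 24x⁴. Remainder: −6x⁴ + 7x³ + 17x² − 19x.
Step 2: lead(−6x⁴ + 7x³ + 17x² − 19x) ÷ lead(D) = −6x⁴ ÷ 2x = −3x³. Subtract (−3x³)·D = −6x⁴ + 9x³. Remainder: −2x³ + 17x² − 19x.
Step 3: lead(−2x³ + 17x² − 19x) ÷ lead(D) = −2x³ ÷ 2x = −x². Subtract (−x²)·D = −2x³ + 3x². Remainder: 14x² − 19x.
Step 4: lead(14x² − 19x) ÷ lead(D) = 14x² ÷ 2x = 7x. Subtract (7x)·D = 14x² − 21x. Remainder: 2x.
Step 5: lead(2x) ÷ lead(D) = 2x ÷ 2x = 1. Subtract (1)·D = 2x − 3. Remainder: 3.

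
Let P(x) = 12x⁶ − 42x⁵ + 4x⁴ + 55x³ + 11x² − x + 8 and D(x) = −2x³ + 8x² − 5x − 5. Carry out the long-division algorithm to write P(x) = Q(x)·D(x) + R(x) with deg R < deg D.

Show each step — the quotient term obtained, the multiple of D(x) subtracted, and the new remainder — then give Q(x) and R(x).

Q(x) = −6x³ − 3x² + x − 1; R(x) = 9x² − x + 3

Step 1: lead(12x⁶ − 42x⁵ + 4x⁴ + 55x³ + 11x² − x + 8) ÷ lead(D) = 12x⁶ ÷ −2x³ = −6x³. Subtract (−6x³)·D = 12x⁶ − 48x⁵ + 30x⁴ + 30x³. Remainder: 6x⁵ − 26x⁴ + 25x³ + 11x² − x + 8.
Step 2: lead(6x⁵ − 26x⁴ + 25x³ + 11x² − x + 8) ÷ lead(D) = 6x⁵ ÷ −2x³ = −3x². Subtract (−3x²)·D = 6x⁵ − 24x⁴ + 15x³ + 15x². Remainder: −2x⁴ + 10x³ − 4x² − x + 8.
Step 3: lead(−2x⁴ + 10x³ − 4x² − x + 8) ÷ lead(D) = −2x⁴ ÷ −2x³ = x. Subtract (x)·D = −2x⁴ + 8x³ − 5x² − 5x. Remainder: 2x³ + x² + 4x + 8.
Step 4: lead(2x³ + x² + 4x + 8) ÷ lead(D) = 2x³ ÷ −2x³ = −1. Subtract (−1)·D = 2x³ − 8x² + 5x + 5. Remainder: 9x² − x + 3.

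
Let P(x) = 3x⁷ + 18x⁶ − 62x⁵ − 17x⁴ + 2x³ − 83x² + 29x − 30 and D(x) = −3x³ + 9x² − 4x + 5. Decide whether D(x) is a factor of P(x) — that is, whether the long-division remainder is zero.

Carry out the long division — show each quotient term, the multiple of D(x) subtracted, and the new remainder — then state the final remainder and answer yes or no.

R(x) = 0, so D(x) is a factor of P(x). yes

Step 1: lead(3x⁷ + 18x⁶ − 62x⁵ − 17x⁴ + 2x³ − 83x² + 29x − 30) ÷ lead(D) = 3x⁷ ÷ −3x³ = −x⁴. Subtract (−x⁴)·D = 3x⁷ − 9x⁶ + 4x⁵ − 5x⁴. Remainder: 27x⁶ − 66x⁵ − 12x⁴ + 2x³ − 83x² + 29x − 30.
Step 2: lead(27x⁶ − 66x⁵ − 12x⁴ + 2x³ − 83x² + 29x − 30) ÷ lead(D) = 27x⁶ ÷ −3x³ = −9x³. Subtract (−9x³)·D = 27x⁶ − 81x⁵ + 36x⁴ − 45x³. Remainder: 15x⁵ − 48x⁴ + 47x³ − 83x² + 29x − 30.
Step 3: lead(15x⁵ − 48x⁴ + 47x³ − 83x² + 29x − 30) ÷ lead(D) = 15x⁵ ÷ −3x³ = −5x². Subtract (−5x²)·D = 15x⁵ − 45x⁴ + 20x³ − 25x². Remainder: −3x⁴ + 27x³ − 58x² + 29x − 30.
Step 4: lead(−3x⁴ + 27x³ − 58x² + 29x − 30) ÷ lead(D) = −3x⁴ ÷ −3x³ = x. Subtract (x)·D = −3x⁴ + 9x³ − 4x² + 5x. Remainder: 18x³ − 54x² + 24x − 30.
Step 5: lead(18x³ − 54x² + 24x − 30) ÷ lead(D) = 18x³ ÷ −3x³ = −6. Subtract (−6)·D = 18x³ − 54x² + 24x − 30. Remainder: 0.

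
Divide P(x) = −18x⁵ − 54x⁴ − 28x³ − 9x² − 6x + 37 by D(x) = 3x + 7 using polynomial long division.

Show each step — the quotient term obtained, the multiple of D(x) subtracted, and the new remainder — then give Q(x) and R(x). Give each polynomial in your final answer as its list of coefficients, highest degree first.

Step 1: lead(−18x⁵ − 54x⁴ − 28x³ − 9x² − 6x + 37) ÷ lead(D) = −18x⁵ ÷ 3x = −6x⁴. Subtract (−6x⁴)·D = −18x⁵ − 42x⁴. Remainder: −12x⁴ − 28x³ − 9x² − 6x + 37.
Step 2: lead(−12x⁴ − 28x³ − 9x² − 6x + 37) ÷ lead(D) = −12x⁴ ÷ 3x = −4x³. Subtract (−4x³)·D = −12x⁴ − 28x³. Remainder: −9x² − 6x + 37.
Step 3: lead(−9x² − 6x + 37) ÷ lead(D) = −9x² ÷ 3x = −3x. Subtract (−3x)·D = −9x² − 21x. Remainder: 15x + 37.
Step 4: lead(15x + 37) ÷ lead(D) = 15x ÷ 3x = 5. Subtract (5)·D = 15x + 35. Remainder: 2.

Q = [-6, -4, 0, -3, 5]; R = [2]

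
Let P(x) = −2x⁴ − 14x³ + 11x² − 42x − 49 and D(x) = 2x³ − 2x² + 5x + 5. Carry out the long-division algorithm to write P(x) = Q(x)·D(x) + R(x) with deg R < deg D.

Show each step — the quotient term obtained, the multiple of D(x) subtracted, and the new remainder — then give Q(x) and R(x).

Q(x) = −x − 8; R(x) = 3x − 9

Step 1: lead(−2x⁴ − 14x³ + 11x² − 42x − 49) ÷ lead(D) = −2x⁴ ÷ 2x³ = −x. Subtract (−x)·D = −2x⁴ + 2x³ − 5x² − 5x. Remainder: −16x³ + 16x² − 37x − 49.
Step 2: lead(−16x³ + 16x² − 37x − 49) ÷ lead(D) = −16x³ ÷ 2x³ = −8. Subtract (−8)·D = −16x³ + 16x² − 40x − 40. Remainder: 3x − 9.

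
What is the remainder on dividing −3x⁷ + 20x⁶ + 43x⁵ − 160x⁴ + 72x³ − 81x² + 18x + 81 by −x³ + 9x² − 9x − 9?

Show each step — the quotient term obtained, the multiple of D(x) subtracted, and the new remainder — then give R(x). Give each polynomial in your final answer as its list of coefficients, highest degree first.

R = [0]

Step 1: lead(−3x⁷ + 20x⁶ + 43x⁵ − 160x⁴ + 72x³ − 81x² + 18x + 81) ÷ lead(D) = −3x⁷ ÷ −x³ = 3x⁴. Subtract (3x⁴)·D = −3x⁷ + 27x⁶ − 27x⁵ − 27x⁴. Remainder: −7x⁶ + 70x⁵ − 133x⁴ + 72x³ − 81x² + 18x + 81.
Step 2: lead(−7x⁶ + 70x⁵ − 133x⁴ + 72x³ − 81x² + 18x + 81) ÷ lead(D) = −7x⁶ ÷ −x³ = 7x³. Subtract (7x³)·D = −7x⁶ + 63x⁵ − 63x⁴ − 63x³. Remainder: 7x⁵ − 70x⁴ + 135x³ − 81x² + 18x + 81.
Step 3: lead(7x⁵ − 70x⁴ + 135x³ − 81x² + 18x + 81) ÷ lead(D) = 7x⁵ ÷ −x³ = −7x². Subtract (−7x²)·D = 7x⁵ − 63x⁴ + 63x³ + 63x². Remainder: −7x⁴ + 72x³ − 144x² + 18x + 81.
Step 4: lead(−7x⁴ + 72x³ − 144x² + 18x + 81) ÷ lead(D) = −7x⁴ ÷ −x³ = 7x. Subtract (7x)·D = −7x⁴ + 63x³ − 63x² − 63x. Remainder: 9x³ − 81x² + 81x + 81.
Step 5: lead(9x³ − 81x² + 81x + 81) ÷ lead(D) = 9x³ ÷ −x³ = −9. Subtract (−9)·D = 9x³ − 81x² + 81x + 81. Remainder: 0.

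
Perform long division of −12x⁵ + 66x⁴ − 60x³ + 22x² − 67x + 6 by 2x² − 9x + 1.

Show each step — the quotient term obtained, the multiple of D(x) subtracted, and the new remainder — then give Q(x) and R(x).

Q(x) = −6x³ + 6x² + 8; R(x) = 5x − 2

Step 1: lead(−12x⁵ + 66x⁴ − 60x³ + 22x² − 67x + 6) ÷ lead(D) = −12x⁵ ÷ 2x² = −6x³. Subtract (−6x³)·D = −12x⁵ + 54x⁴ − 6x³. Remainder: 12x⁴ − 54x³ + 22x² − 67x + 6.
Step 2: lead(12x⁴ − 54x³ + 22x² − 67x + 6) ÷ lead(D) = 12x⁴ ÷ 2x² = 6x². Subtract (6x²)·D = 12x⁴ − 54x³ + 6x². Remainder: 16x² − 67x + 6.
Step 3: lead(16x² − 67x + 6) ÷ lead(D) = 16x² ÷ 2x² = 8. Subtract (8)·D = 16x² − 72x + 8. Remainder: 5x − 2.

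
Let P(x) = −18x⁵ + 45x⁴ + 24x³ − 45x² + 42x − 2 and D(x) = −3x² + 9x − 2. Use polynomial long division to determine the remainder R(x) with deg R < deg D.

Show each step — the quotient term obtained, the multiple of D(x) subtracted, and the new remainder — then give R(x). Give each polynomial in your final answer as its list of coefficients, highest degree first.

Step 1: lead(−18x⁵ + 45x⁴ + 24x³ − 45x² + 42x − 2) ÷ lead(D) = −18x⁵ ÷ −3x² = 6x³. Subtract (6x³)·D = −18x⁵ + 54x⁴ − 12x³. Remainder: −9x⁴ + 36x³ − 45x² + 42x − 2.
Step 2: lead(−9x⁴ + 36x³ − 45x² + 42x − 2) ÷ lead(D) = −9x⁴ ÷ −3x² = 3x². Subtract (3x²)·D = −9x⁴ + 27x³ − 6x². Remainder: 9x³ − 39x² + 42x − 2.
Step 3: lead(9x³ − 39x² + 42x − 2) ÷ lead(D) = 9x³ ÷ −3x² = −3x. Subtract (−3x)·D = 9x³ − 27x² + 6x. Remainder: −12x² + 36x − 2.
Step 4: lead(−12x² + 36x − 2) ÷ lead(D) = −12x² ÷ −3x² = 4. Subtract (4)·D = −12x² + 36x − 8. Remainder: 6.

R = [6]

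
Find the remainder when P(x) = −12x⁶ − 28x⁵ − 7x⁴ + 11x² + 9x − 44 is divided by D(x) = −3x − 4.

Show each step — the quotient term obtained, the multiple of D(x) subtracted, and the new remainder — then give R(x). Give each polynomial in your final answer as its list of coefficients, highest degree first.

Step 1: lead(−12x⁶ − 28x⁵ − 7x⁴ + 11x² + 9x − 44) ÷ lead(D) = −12x⁶ ÷ −3x = 4x⁵. Subtract (4x⁵)·D = −12x⁶ − 16x⁵. Remainder: −12x⁵ − 7x⁴ + 11x² + 9x − 44.
Step 2: lead(−12x⁵ − 7x⁴ + 11x² + 9x − 44) ÷ lead(D) = −12x⁵ ÷ −3x = 4x⁴. Subtract (4x⁴)·D = −12x⁵ − 16x⁴. Remainder: 9x⁴ + 11x² + 9x − 44.
Step 3: lead(9x⁴ + 11x² + 9x − 44) ÷ lead(D) = 9x⁴ ÷ −3x = −3x³. Subtract (−3x³)·D = 9x⁴ + 12x³. Remainder: −12x³ + 11x² + 9x − 44.
Step 4: lead(−12x³ + 11x² + 9x − 44) ÷ lead(D) = −12x³ ÷ −3x = 4x². Subtract (4x²)·D = −12x³ − 16x². Remainder: 27x² + 9x − 44.
Step 5: lead(27x² + 9x − 44) ÷ lead(D) = 27x² ÷ −3x = −9x. Subtract (−9x)·D = 27x² + 36x. Remainder: −27x − 44.
Step 6: lead(−27x − 44) ÷ lead(D) = −27x ÷ −3x = 9. Subtract (9)·D = −27x − 36. Remainder: −8.

R = [-8]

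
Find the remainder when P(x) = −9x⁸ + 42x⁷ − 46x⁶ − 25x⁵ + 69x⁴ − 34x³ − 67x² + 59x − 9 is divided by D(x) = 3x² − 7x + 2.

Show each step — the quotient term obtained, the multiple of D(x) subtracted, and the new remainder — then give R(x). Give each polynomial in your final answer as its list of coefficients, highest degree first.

R = [-1, 3]

Step 1: lead(−9x⁸ + 42x⁷ − 46x⁶ − 25x⁵ + 69x⁴ − 34x³ − 67x² + 59x − 9) ÷ lead(D) = −9x⁸ ÷ 3x² = −3x⁶. Subtract (−3x⁶)·D = −9x⁸ + 21x⁷ − 6x⁶. Remainder: 21x⁷ − 40x⁶ − 25x⁵ + 69x⁴ − 34x³ − 67x² + 59x − 9.
Step 2: lead(21x⁷ − 40x⁶ − 25x⁵ + 69x⁴ − 34x³ − 67x² + 59x − 9) ÷ lead(D) = 21x⁷ ÷ 3x² = 7x⁵. Subtract (7x⁵)·D = 21x⁷ − 49x⁶ + 14x⁵. Remainder: 9x⁶ − 39x⁵ + 69x⁴ − 34x³ − 67x² + 59x − 9.
Step 3: lead(9x⁶ − 39x⁵ + 69x⁴ − 34x³ − 67x² + 59x − 9) ÷ lead(D) = 9x⁶ ÷ 3x² = 3x⁴. Subtract (3x⁴)·D = 9x⁶ − 21x⁵ + 6x⁴. Remainder: −18x⁵ + 63x⁴ − 34x³ − 67x² + 59x − 9.
Step 4: lead(−18x⁵ + 63x⁴ − 34x³ − 67x² + 59x − 9) ÷ lead(D) = −18x⁵ ÷ 3x² = −6x³. Subtract (−6x³)·D = −18x⁵ + 42x⁴ − 12x³. Remainder: 21x⁴ − 22x³ − 67x² + 59x − 9.
Step 5: lead(21x⁴ − 22x³ − 67x² + 59x − 9) ÷ lead(D) = 21x⁴ ÷ 3x² = 7x². Subtract (7x²)·D = 21x⁴ − 49x³ + 14x². Remainder: 27x³ − 81x² + 59x − 9.
Step 6: lead(27x³ − 81x² + 59x − 9) ÷ lead(D) = 27x³ ÷ 3x² = 9x. Subtract (9x)·D = 27x³ − 63x² + 18x. Remainder: −18x² + 41x − 9.
Step 7: lead(−18x² + 41x − 9) ÷ lead(D) = −18x² ÷ 3x² = −6. Subtract (−6)·D = −18x² + 42x − 12. Remainder: −x + 3.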